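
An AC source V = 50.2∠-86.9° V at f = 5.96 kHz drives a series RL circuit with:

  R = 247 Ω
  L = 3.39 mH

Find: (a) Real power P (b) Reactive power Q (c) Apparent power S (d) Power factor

Step 1 — Angular frequency: ω = 2π·f = 2π·5960 = 3.745e+04 rad/s.
Step 2 — Component impedances:
  R: Z = R = 247 Ω
  L: Z = jωL = j·3.745e+04·0.00339 = 0 + j126.9 Ω
Step 3 — Series combination: Z_total = R + L = 247 + j126.9 Ω = 277.7∠27.2° Ω.
Step 4 — Source phasor: V = 50.2∠-86.9° V = 2.715 - j50.13 V.
Step 5 — Current: I = V / Z = -0.07381 - j0.165 A = 0.1808∠-114.1° A.
Step 6 — Complex power: S = V·I* = 8.071 + j4.148 VA.
Step 7 — Real power: P = Re(S) = 8.071 W.
Step 8 — Reactive power: Q = Im(S) = 4.148 VAR.
Step 9 — Apparent power: |S| = 9.074 VA.
Step 10 — Power factor: PF = P/|S| = 0.8894 (lagging).

(a) P = 8.071 W  (b) Q = 4.148 VAR  (c) S = 9.074 VA  (d) PF = 0.8894 (lagging)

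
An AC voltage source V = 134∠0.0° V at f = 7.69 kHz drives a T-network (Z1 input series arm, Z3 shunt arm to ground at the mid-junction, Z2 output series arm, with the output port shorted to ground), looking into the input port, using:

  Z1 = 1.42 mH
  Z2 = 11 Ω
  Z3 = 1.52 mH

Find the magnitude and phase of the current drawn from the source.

Step 1 — Angular frequency: ω = 2π·f = 2π·7690 = 4.832e+04 rad/s.
Step 2 — Component impedances:
  Z1: Z = jωL = j·4.832e+04·0.00142 = 0 + j68.61 Ω
  Z2: Z = R = 11 Ω
  Z3: Z = jωL = j·4.832e+04·0.00152 = 0 + j73.44 Ω
Step 3 — With the output port shorted to ground, the output series arm Z2 runs from the junction to ground; the shunt arm Z3 also runs from the junction to ground. They appear in parallel: Z3 || Z2 = 10.76 + j1.611 Ω.
Step 4 — Series with input arm Z1: Z_in = Z1 + (Z3 || Z2) = 10.76 + j70.22 Ω = 71.04∠81.3° Ω.
Step 5 — Source phasor: V = 134∠0.0° V = 134 V.
Step 6 — Ohm's law: I = V / Z_total = (134) / (10.76 + j70.22) = 0.2856 - j1.864 A.
Step 7 — Convert to polar: |I| = 1.886 A, ∠I = -81.3°.

I = 1.886∠-81.3° A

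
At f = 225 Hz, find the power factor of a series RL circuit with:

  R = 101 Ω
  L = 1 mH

Step 1 — Angular frequency: ω = 2π·f = 2π·225 = 1414 rad/s.
Step 2 — Component impedances:
  R: Z = R = 101 Ω
  L: Z = jωL = j·1414·0.001 = 0 + j1.414 Ω
Step 3 — Series combination: Z_total = R + L = 101 + j1.414 Ω = 101∠0.8° Ω.
Step 4 — Power factor: PF = cos(φ) = Re(Z)/|Z| = 101/101.01 = 0.9999.
Step 5 — Type: Im(Z) = 1.414 ⇒ lagging (phase φ = 0.8°).

PF = 0.9999 (lagging, φ = 0.8°)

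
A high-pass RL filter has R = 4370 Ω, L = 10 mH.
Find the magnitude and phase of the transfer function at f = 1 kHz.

Step 1 — Angular frequency: ω = 2π·1000 = 6283 rad/s.
Step 2 — Transfer function: H(jω) = jωL/(R + jωL).
Step 3 — Numerator jωL = j·62.83; denominator R + jωL = 4370 + j62.83.
Step 4 — H = 0.0002067 + j0.01438.
Step 5 — Magnitude: |H| = 0.01438 (-36.8 dB); phase: φ = 89.2°.

|H| = 0.01438 (-36.8 dB), φ = 89.2°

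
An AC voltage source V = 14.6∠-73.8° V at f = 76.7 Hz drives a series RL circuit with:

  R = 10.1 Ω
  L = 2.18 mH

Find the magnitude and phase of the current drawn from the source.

Step 1 — Angular frequency: ω = 2π·f = 2π·76.7 = 481.9 rad/s.
Step 2 — Component impedances:
  R: Z = R = 10.1 Ω
  L: Z = jωL = j·481.9·0.00218 = 0 + j1.051 Ω
Step 3 — Series combination: Z_total = R + L = 10.1 + j1.051 Ω = 10.15∠5.9° Ω.
Step 4 — Source phasor: V = 14.6∠-73.8° V = 4.073 - j14.02 V.
Step 5 — Ohm's law: I = V / Z_total = (4.073 - j14.02) / (10.1 + j1.051) = 0.2561 - j1.415 A.
Step 6 — Convert to polar: |I| = 1.438 A, ∠I = -79.7°.

I = 1.438∠-79.7° A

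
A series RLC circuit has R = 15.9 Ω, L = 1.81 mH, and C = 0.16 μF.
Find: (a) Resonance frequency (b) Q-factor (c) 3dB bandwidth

Step 1 — Resonance: ω₀ = 1/√(LC) = 1/√(0.00181·1.6e-07) = 5.876e+04 rad/s.
Step 2 — f₀ = ω₀/(2π) = 9352 Hz.
Step 3 — Series Q: Q = ω₀L/R = 5.876e+04·0.00181/15.9 = 6.689.
Step 4 — Bandwidth: Δω = ω₀/Q = 8785 rad/s; BW = Δω/(2π) = 1398 Hz.

(a) f₀ = 9352 Hz  (b) Q = 6.689  (c) BW = 1398 Hz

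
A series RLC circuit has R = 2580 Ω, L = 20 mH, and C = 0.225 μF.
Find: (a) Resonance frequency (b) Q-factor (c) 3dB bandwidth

Step 1 — Resonance condition Im(Z)=0 gives ω₀ = 1/√(LC).
Step 2 — ω₀ = 1/√(0.02·2.25e-07) = 1.491e+04 rad/s.
Step 3 — f₀ = ω₀/(2π) = 2373 Hz.
Step 4 — Series Q: Q = ω₀L/R = 1.491e+04·0.02/2580 = 0.1156.
Step 5 — 3dB bandwidth: Δω = ω₀/Q = 1.29e+05 rad/s; BW = Δω/(2π) = 2.053e+04 Hz.

(a) f₀ = 2373 Hz  (b) Q = 0.1156  (c) BW = 2.053e+04 Hz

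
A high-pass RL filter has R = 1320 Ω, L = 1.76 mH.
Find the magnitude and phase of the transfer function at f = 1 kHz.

Step 1 — Angular frequency: ω = 2π·1000 = 6283 rad/s.
Step 2 — Transfer function: H(jω) = jωL/(R + jωL).
Step 3 — Numerator jωL = j·11.06; denominator R + jωL = 1320 + j11.06.
Step 4 — H = 7.018e-05 + j0.008377.
Step 5 — Magnitude: |H| = 0.008377 (-41.5 dB); phase: φ = 89.5°.

|H| = 0.008377 (-41.5 dB), φ = 89.5°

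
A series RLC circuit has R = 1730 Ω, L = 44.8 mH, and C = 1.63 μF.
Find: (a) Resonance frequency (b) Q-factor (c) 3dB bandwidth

Step 1 — Resonance: ω₀ = 1/√(LC) = 1/√(0.0448·1.63e-06) = 3701 rad/s.
Step 2 — f₀ = ω₀/(2π) = 589 Hz.
Step 3 — Series Q: Q = ω₀L/R = 3701·0.0448/1730 = 0.09583.
Step 4 — Bandwidth: Δω = ω₀/Q = 3.862e+04 rad/s; BW = Δω/(2π) = 6146 Hz.

(a) f₀ = 589 Hz  (b) Q = 0.09583  (c) BW = 6146 Hz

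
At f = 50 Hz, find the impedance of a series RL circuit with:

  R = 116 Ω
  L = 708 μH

Step 1 — Angular frequency: ω = 2π·f = 2π·50 = 314.2 rad/s.
Step 2 — Component impedances:
  R: Z = R = 116 Ω
  L: Z = jωL = j·314.2·0.000708 = 0 + j0.2224 Ω
Step 3 — Series combination: Z_total = R + L = 116 + j0.2224 Ω = 116∠0.1° Ω.

Z = 116 + j0.2224 Ω = 116∠0.1° Ω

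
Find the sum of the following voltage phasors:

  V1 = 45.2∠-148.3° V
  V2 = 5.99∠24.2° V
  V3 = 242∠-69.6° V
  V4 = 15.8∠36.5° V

Step 1 — Convert each phasor to rectangular form:
  V1 = 45.2·(cos(-148.3°) + j·sin(-148.3°)) = -38.46 - j23.75 V
  V2 = 5.99·(cos(24.2°) + j·sin(24.2°)) = 5.464 + j2.455 V
  V3 = 242·(cos(-69.6°) + j·sin(-69.6°)) = 84.35 - j226.8 V
  V4 = 15.8·(cos(36.5°) + j·sin(36.5°)) = 12.7 + j9.398 V
Step 2 — Sum components: V_total = 64.06 - j238.7 V.
Step 3 — Convert to polar: |V_total| = 247.2 V, ∠V_total = -75.0°.

V_total = 247.2∠-75.0° V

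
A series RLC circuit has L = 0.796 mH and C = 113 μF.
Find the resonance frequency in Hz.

Step 1 — Resonance condition Im(Z)=0 gives ω₀ = 1/√(LC).
Step 2 — ω₀ = 1/√(0.000796·0.000113) = 3334 rad/s.
Step 3 — f₀ = ω₀/(2π) = 530.7 Hz.

f₀ = 530.7 Hz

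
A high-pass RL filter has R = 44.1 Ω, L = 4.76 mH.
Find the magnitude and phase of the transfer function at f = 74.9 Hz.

Step 1 — Angular frequency: ω = 2π·74.9 = 470.6 rad/s.
Step 2 — Transfer function: H(jω) = jωL/(R + jωL).
Step 3 — Numerator jωL = j·2.24; denominator R + jωL = 44.1 + j2.24.
Step 4 — H = 0.002574 + j0.05067.
Step 5 — Magnitude: |H| = 0.05073 (-25.9 dB); phase: φ = 87.1°.

|H| = 0.05073 (-25.9 dB), φ = 87.1°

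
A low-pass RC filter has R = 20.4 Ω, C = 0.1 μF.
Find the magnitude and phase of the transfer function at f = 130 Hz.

Step 1 — Angular frequency: ω = 2π·130 = 816.8 rad/s.
Step 2 — Transfer function: H(jω) = 1/(1 + jωRC).
Step 3 — Denominator: 1 + jωRC = 1 + j·816.8·20.4·1e-07 = 1 + j0.001666.
Step 4 — H = 1 - j0.001666.
Step 5 — Magnitude: |H| = 1 (-0.0 dB); phase: φ = -0.1°.

|H| = 1 (-0.0 dB), φ = -0.1°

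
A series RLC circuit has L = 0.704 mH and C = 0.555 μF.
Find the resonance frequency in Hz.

Step 1 — Resonance condition Im(Z)=0 gives ω₀ = 1/√(LC).
Step 2 — ω₀ = 1/√(0.000704·5.55e-07) = 5.059e+04 rad/s.
Step 3 — f₀ = ω₀/(2π) = 8052 Hz.

f₀ = 8052 Hz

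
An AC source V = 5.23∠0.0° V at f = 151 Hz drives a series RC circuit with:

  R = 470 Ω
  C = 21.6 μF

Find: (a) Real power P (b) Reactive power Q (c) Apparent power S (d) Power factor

Step 1 — Angular frequency: ω = 2π·f = 2π·151 = 948.8 rad/s.
Step 2 — Component impedances:
  R: Z = R = 470 Ω
  C: Z = 1/(jωC) = -j/(ω·C) = 0 - j48.8 Ω
Step 3 — Series combination: Z_total = R + C = 470 - j48.8 Ω = 472.5∠-5.9° Ω.
Step 4 — Source phasor: V = 5.23∠0.0° V = 5.23 V.
Step 5 — Current: I = V / Z = 0.01101 + j0.001143 A = 0.01107∠5.9° A.
Step 6 — Complex power: S = V·I* = 0.05758 - j0.005978 VA.
Step 7 — Real power: P = Re(S) = 0.05758 W.
Step 8 — Reactive power: Q = Im(S) = -0.005978 VAR.
Step 9 — Apparent power: |S| = 0.05789 VA.
Step 10 — Power factor: PF = P/|S| = 0.9947 (leading).

(a) P = 0.05758 W  (b) Q = -0.005978 VAR  (c) S = 0.05789 VA  (d) PF = 0.9947 (leading)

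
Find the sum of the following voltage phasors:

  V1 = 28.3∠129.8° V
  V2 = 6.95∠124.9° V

Step 1 — Convert each phasor to rectangular form:
  V1 = 28.3·(cos(129.8°) + j·sin(129.8°)) = -18.12 + j21.74 V
  V2 = 6.95·(cos(124.9°) + j·sin(124.9°)) = -3.976 + j5.7 V
Step 2 — Sum components: V_total = -22.09 + j27.44 V.
Step 3 — Convert to polar: |V_total| = 35.23 V, ∠V_total = 128.8°.

V_total = 35.23∠128.8° V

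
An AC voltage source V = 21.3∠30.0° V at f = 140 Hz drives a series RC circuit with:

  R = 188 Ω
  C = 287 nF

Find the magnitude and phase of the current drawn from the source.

Step 1 — Angular frequency: ω = 2π·f = 2π·140 = 879.6 rad/s.
Step 2 — Component impedances:
  R: Z = R = 188 Ω
  C: Z = 1/(jωC) = -j/(ω·C) = 0 - j3961 Ω
Step 3 — Series combination: Z_total = R + C = 188 - j3961 Ω = 3966∠-87.3° Ω.
Step 4 — Source phasor: V = 21.3∠30.0° V = 18.45 + j10.65 V.
Step 5 — Ohm's law: I = V / Z_total = (18.45 + j10.65) / (188 - j3961) = -0.002462 + j0.004774 A.
Step 6 — Convert to polar: |I| = 0.005371 A, ∠I = 117.3°.

I = 0.005371∠117.3° A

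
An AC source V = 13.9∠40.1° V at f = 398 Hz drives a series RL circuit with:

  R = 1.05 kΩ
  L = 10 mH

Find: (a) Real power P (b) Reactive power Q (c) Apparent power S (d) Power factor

Step 1 — Angular frequency: ω = 2π·f = 2π·398 = 2501 rad/s.
Step 2 — Component impedances:
  R: Z = R = 1050 Ω
  L: Z = jωL = j·2501·0.01 = 0 + j25.01 Ω
Step 3 — Series combination: Z_total = R + L = 1050 + j25.01 Ω = 1050∠1.4° Ω.
Step 4 — Source phasor: V = 13.9∠40.1° V = 10.63 + j8.953 V.
Step 5 — Current: I = V / Z = 0.01032 + j0.008281 A = 0.01323∠38.7° A.
Step 6 — Complex power: S = V·I* = 0.1839 + j0.00438 VA.
Step 7 — Real power: P = Re(S) = 0.1839 W.
Step 8 — Reactive power: Q = Im(S) = 0.00438 VAR.
Step 9 — Apparent power: |S| = 0.184 VA.
Step 10 — Power factor: PF = P/|S| = 0.9997 (lagging).

(a) P = 0.1839 W  (b) Q = 0.00438 VAR  (c) S = 0.184 VA  (d) PF = 0.9997 (lagging)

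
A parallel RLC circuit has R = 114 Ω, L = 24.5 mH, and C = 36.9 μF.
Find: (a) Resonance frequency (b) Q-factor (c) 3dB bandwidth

Step 1 — Resonance: ω₀ = 1/√(LC) = 1/√(0.0245·3.69e-05) = 1052 rad/s.
Step 2 — f₀ = ω₀/(2π) = 167.4 Hz.
Step 3 — Parallel Q: Q = R/(ω₀L) = 114/(1052·0.0245) = 4.424.
Step 4 — Bandwidth: Δω = ω₀/Q = 237.7 rad/s; BW = Δω/(2π) = 37.83 Hz.

(a) f₀ = 167.4 Hz  (b) Q = 4.424  (c) BW = 37.83 Hz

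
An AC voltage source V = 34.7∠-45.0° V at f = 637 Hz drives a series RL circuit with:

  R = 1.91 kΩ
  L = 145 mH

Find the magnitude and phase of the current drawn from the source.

Step 1 — Angular frequency: ω = 2π·f = 2π·637 = 4002 rad/s.
Step 2 — Component impedances:
  R: Z = R = 1910 Ω
  L: Z = jωL = j·4002·0.145 = 0 + j580.3 Ω
Step 3 — Series combination: Z_total = R + L = 1910 + j580.3 Ω = 1996∠16.9° Ω.
Step 4 — Source phasor: V = 34.7∠-45.0° V = 24.54 - j24.54 V.
Step 5 — Ohm's law: I = V / Z_total = (24.54 - j24.54) / (1910 + j580.3) = 0.008187 - j0.01533 A.
Step 6 — Convert to polar: |I| = 0.01738 A, ∠I = -61.9°.

I = 0.01738∠-61.9° A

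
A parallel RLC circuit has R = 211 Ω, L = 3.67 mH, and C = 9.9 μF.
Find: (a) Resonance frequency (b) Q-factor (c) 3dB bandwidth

Step 1 — Resonance: ω₀ = 1/√(LC) = 1/√(0.00367·9.9e-06) = 5246 rad/s.
Step 2 — f₀ = ω₀/(2π) = 835 Hz.
Step 3 — Parallel Q: Q = R/(ω₀L) = 211/(5246·0.00367) = 10.96.
Step 4 — Bandwidth: Δω = ω₀/Q = 478.7 rad/s; BW = Δω/(2π) = 76.19 Hz.

(a) f₀ = 835 Hz  (b) Q = 10.96  (c) BW = 76.19 Hz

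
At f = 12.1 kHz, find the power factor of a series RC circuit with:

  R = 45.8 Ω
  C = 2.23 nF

Step 1 — Angular frequency: ω = 2π·f = 2π·1.21e+04 = 7.603e+04 rad/s.
Step 2 — Component impedances:
  R: Z = R = 45.8 Ω
  C: Z = 1/(jωC) = -j/(ω·C) = 0 - j5898 Ω
Step 3 — Series combination: Z_total = R + C = 45.8 - j5898 Ω = 5899∠-89.6° Ω.
Step 4 — Power factor: PF = cos(φ) = Re(Z)/|Z| = 45.8/5898.5 = 0.007765.
Step 5 — Type: Im(Z) = -5898 ⇒ leading (phase φ = -89.6°).

PF = 0.007765 (leading, φ = -89.6°)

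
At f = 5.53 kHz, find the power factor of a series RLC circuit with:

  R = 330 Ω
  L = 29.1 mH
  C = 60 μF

Step 1 — Angular frequency: ω = 2π·f = 2π·5530 = 3.475e+04 rad/s.
Step 2 — Component impedances:
  R: Z = R = 330 Ω
  L: Z = jωL = j·3.475e+04·0.0291 = 0 + j1011 Ω
  C: Z = 1/(jωC) = -j/(ω·C) = 0 - j0.4797 Ω
Step 3 — Series combination: Z_total = R + L + C = 330 + j1011 Ω = 1063∠71.9° Ω.
Step 4 — Power factor: PF = cos(φ) = Re(Z)/|Z| = 330/1063 = 0.3104.
Step 5 — Type: Im(Z) = 1011 ⇒ lagging (phase φ = 71.9°).

PF = 0.3104 (lagging, φ = 71.9°)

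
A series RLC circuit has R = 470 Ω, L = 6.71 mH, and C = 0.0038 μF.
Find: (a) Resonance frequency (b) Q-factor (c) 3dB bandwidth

Step 1 — Resonance condition Im(Z)=0 gives ω₀ = 1/√(LC).
Step 2 — ω₀ = 1/√(0.00671·3.8e-09) = 1.98e+05 rad/s.
Step 3 — f₀ = ω₀/(2π) = 3.152e+04 Hz.
Step 4 — Series Q: Q = ω₀L/R = 1.98e+05·0.00671/470 = 2.827.
Step 5 — 3dB bandwidth: Δω = ω₀/Q = 7.004e+04 rad/s; BW = Δω/(2π) = 1.115e+04 Hz.

(a) f₀ = 3.152e+04 Hz  (b) Q = 2.827  (c) BW = 1.115e+04 Hz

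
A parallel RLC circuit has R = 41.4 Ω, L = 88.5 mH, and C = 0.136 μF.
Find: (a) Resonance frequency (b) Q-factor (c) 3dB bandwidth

Step 1 — Resonance: ω₀ = 1/√(LC) = 1/√(0.0885·1.36e-07) = 9115 rad/s.
Step 2 — f₀ = ω₀/(2π) = 1451 Hz.
Step 3 — Parallel Q: Q = R/(ω₀L) = 41.4/(9115·0.0885) = 0.05132.
Step 4 — Bandwidth: Δω = ω₀/Q = 1.776e+05 rad/s; BW = Δω/(2π) = 2.827e+04 Hz.

(a) f₀ = 1451 Hz  (b) Q = 0.05132  (c) BW = 2.827e+04 Hz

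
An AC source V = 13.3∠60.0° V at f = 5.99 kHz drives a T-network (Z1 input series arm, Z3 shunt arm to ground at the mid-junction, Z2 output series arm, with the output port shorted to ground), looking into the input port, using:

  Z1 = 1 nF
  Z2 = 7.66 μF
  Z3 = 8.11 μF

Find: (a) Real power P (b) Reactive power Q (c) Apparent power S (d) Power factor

Step 1 — Angular frequency: ω = 2π·f = 2π·5990 = 3.764e+04 rad/s.
Step 2 — Component impedances:
  Z1: Z = 1/(jωC) = -j/(ω·C) = 0 - j2.657e+04 Ω
  Z2: Z = 1/(jωC) = -j/(ω·C) = 0 - j3.469 Ω
  Z3: Z = 1/(jωC) = -j/(ω·C) = 0 - j3.276 Ω
Step 3 — With the output port shorted to ground, the output series arm Z2 runs from the junction to ground; the shunt arm Z3 also runs from the junction to ground. They appear in parallel: Z3 || Z2 = 0 - j1.685 Ω.
Step 4 — Series with input arm Z1: Z_in = Z1 + (Z3 || Z2) = 0 - j2.657e+04 Ω = 2.657e+04∠-90.0° Ω.
Step 5 — Source phasor: V = 13.3∠60.0° V = 6.65 + j11.52 V.
Step 6 — Current: I = V / Z = -0.0004335 + j0.0002503 A = 0.0005005∠150.0° A.
Step 7 — Complex power: S = V·I* = 0 - j0.006657 VA.
Step 8 — Real power: P = Re(S) = 0 W.
Step 9 — Reactive power: Q = Im(S) = -0.006657 VAR.
Step 10 — Apparent power: |S| = 0.006657 VA.
Step 11 — Power factor: PF = P/|S| = 0 (leading).

(a) P = 0 W  (b) Q = -0.006657 VAR  (c) S = 0.006657 VA  (d) PF = 0 (leading)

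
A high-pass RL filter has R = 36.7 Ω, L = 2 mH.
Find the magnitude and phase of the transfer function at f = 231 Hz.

Step 1 — Angular frequency: ω = 2π·231 = 1451 rad/s.
Step 2 — Transfer function: H(jω) = jωL/(R + jωL).
Step 3 — Numerator jωL = j·2.903; denominator R + jωL = 36.7 + j2.903.
Step 4 — H = 0.006217 + j0.0786.
Step 5 — Magnitude: |H| = 0.07885 (-22.1 dB); phase: φ = 85.5°.

|H| = 0.07885 (-22.1 dB), φ = 85.5°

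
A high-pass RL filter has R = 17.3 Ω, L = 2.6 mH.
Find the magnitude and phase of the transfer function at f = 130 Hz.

Step 1 — Angular frequency: ω = 2π·130 = 816.8 rad/s.
Step 2 — Transfer function: H(jω) = jωL/(R + jωL).
Step 3 — Numerator jωL = j·2.124; denominator R + jωL = 17.3 + j2.124.
Step 4 — H = 0.01485 + j0.1209.
Step 5 — Magnitude: |H| = 0.1218 (-18.3 dB); phase: φ = 83.0°.

|H| = 0.1218 (-18.3 dB), φ = 83.0°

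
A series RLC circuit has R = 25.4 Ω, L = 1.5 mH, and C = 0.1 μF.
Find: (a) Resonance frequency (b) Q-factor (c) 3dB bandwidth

Step 1 — Resonance: ω₀ = 1/√(LC) = 1/√(0.0015·1e-07) = 8.165e+04 rad/s.
Step 2 — f₀ = ω₀/(2π) = 1.299e+04 Hz.
Step 3 — Series Q: Q = ω₀L/R = 8.165e+04·0.0015/25.4 = 4.822.
Step 4 — Bandwidth: Δω = ω₀/Q = 1.693e+04 rad/s; BW = Δω/(2π) = 2695 Hz.

(a) f₀ = 1.299e+04 Hz  (b) Q = 4.822  (c) BW = 2695 Hz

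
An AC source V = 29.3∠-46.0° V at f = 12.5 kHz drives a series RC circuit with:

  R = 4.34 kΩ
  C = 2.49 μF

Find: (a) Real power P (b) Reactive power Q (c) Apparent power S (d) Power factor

Step 1 — Angular frequency: ω = 2π·f = 2π·1.25e+04 = 7.854e+04 rad/s.
Step 2 — Component impedances:
  R: Z = R = 4340 Ω
  C: Z = 1/(jωC) = -j/(ω·C) = 0 - j5.113 Ω
Step 3 — Series combination: Z_total = R + C = 4340 - j5.113 Ω = 4340∠-0.1° Ω.
Step 4 — Source phasor: V = 29.3∠-46.0° V = 20.35 - j21.08 V.
Step 5 — Current: I = V / Z = 0.004695 - j0.004851 A = 0.006751∠-45.9° A.
Step 6 — Complex power: S = V·I* = 0.1978 - j0.0002331 VA.
Step 7 — Real power: P = Re(S) = 0.1978 W.
Step 8 — Reactive power: Q = Im(S) = -0.0002331 VAR.
Step 9 — Apparent power: |S| = 0.1978 VA.
Step 10 — Power factor: PF = P/|S| = 1 (leading).

(a) P = 0.1978 W  (b) Q = -0.0002331 VAR  (c) S = 0.1978 VA  (d) PF = 1 (leading)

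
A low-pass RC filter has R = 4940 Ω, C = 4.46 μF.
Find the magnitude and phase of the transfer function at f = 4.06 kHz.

Step 1 — Angular frequency: ω = 2π·4060 = 2.551e+04 rad/s.
Step 2 — Transfer function: H(jω) = 1/(1 + jωRC).
Step 3 — Denominator: 1 + jωRC = 1 + j·2.551e+04·4940·4.46e-06 = 1 + j562.
Step 4 — H = 3.166e-06 - j0.001779.
Step 5 — Magnitude: |H| = 0.001779 (-55.0 dB); phase: φ = -89.9°.

|H| = 0.001779 (-55.0 dB), φ = -89.9°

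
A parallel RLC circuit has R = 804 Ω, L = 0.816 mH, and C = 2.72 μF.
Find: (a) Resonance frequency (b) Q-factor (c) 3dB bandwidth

Step 1 — Resonance: ω₀ = 1/√(LC) = 1/√(0.000816·2.72e-06) = 2.123e+04 rad/s.
Step 2 — f₀ = ω₀/(2π) = 3378 Hz.
Step 3 — Parallel Q: Q = R/(ω₀L) = 804/(2.123e+04·0.000816) = 46.42.
Step 4 — Bandwidth: Δω = ω₀/Q = 457.3 rad/s; BW = Δω/(2π) = 72.78 Hz.

(a) f₀ = 3378 Hz  (b) Q = 46.42  (c) BW = 72.78 Hz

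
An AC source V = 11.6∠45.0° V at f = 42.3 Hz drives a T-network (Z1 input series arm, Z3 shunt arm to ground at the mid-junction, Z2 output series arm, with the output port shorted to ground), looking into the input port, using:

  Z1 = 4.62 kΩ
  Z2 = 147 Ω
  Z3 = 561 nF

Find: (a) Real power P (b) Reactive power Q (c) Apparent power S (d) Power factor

Step 1 — Angular frequency: ω = 2π·f = 2π·42.3 = 265.8 rad/s.
Step 2 — Component impedances:
  Z1: Z = R = 4620 Ω
  Z2: Z = R = 147 Ω
  Z3: Z = 1/(jωC) = -j/(ω·C) = 0 - j6707 Ω
Step 3 — With the output port shorted to ground, the output series arm Z2 runs from the junction to ground; the shunt arm Z3 also runs from the junction to ground. They appear in parallel: Z3 || Z2 = 146.9 - j3.22 Ω.
Step 4 — Series with input arm Z1: Z_in = Z1 + (Z3 || Z2) = 4767 - j3.22 Ω = 4767∠-0.0° Ω.
Step 5 — Source phasor: V = 11.6∠45.0° V = 8.202 + j8.202 V.
Step 6 — Current: I = V / Z = 0.00172 + j0.001722 A = 0.002433∠45.0° A.
Step 7 — Complex power: S = V·I* = 0.02823 - j1.907e-05 VA.
Step 8 — Real power: P = Re(S) = 0.02823 W.
Step 9 — Reactive power: Q = Im(S) = -1.907e-05 VAR.
Step 10 — Apparent power: |S| = 0.02823 VA.
Step 11 — Power factor: PF = P/|S| = 1 (leading).

(a) P = 0.02823 W  (b) Q = -1.907e-05 VAR  (c) S = 0.02823 VA  (d) PF = 1 (leading)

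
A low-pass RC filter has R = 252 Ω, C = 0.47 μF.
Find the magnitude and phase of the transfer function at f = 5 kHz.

Step 1 — Angular frequency: ω = 2π·5000 = 3.142e+04 rad/s.
Step 2 — Transfer function: H(jω) = 1/(1 + jωRC).
Step 3 — Denominator: 1 + jωRC = 1 + j·3.142e+04·252·4.7e-07 = 1 + j3.721.
Step 4 — H = 0.06736 - j0.2506.
Step 5 — Magnitude: |H| = 0.2595 (-11.7 dB); phase: φ = -75.0°.

|H| = 0.2595 (-11.7 dB), φ = -75.0°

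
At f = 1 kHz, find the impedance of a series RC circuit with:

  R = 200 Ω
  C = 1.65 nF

Step 1 — Angular frequency: ω = 2π·f = 2π·1000 = 6283 rad/s.
Step 2 — Component impedances:
  R: Z = R = 200 Ω
  C: Z = 1/(jωC) = -j/(ω·C) = 0 - j9.646e+04 Ω
Step 3 — Series combination: Z_total = R + C = 200 - j9.646e+04 Ω = 9.646e+04∠-89.9° Ω.

Z = 200 - j9.646e+04 Ω = 9.646e+04∠-89.9° Ω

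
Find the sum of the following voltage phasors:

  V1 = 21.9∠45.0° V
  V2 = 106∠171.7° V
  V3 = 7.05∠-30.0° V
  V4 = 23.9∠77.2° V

Step 1 — Convert each phasor to rectangular form:
  V1 = 21.9·(cos(45.0°) + j·sin(45.0°)) = 15.49 + j15.49 V
  V2 = 106·(cos(171.7°) + j·sin(171.7°)) = -104.9 + j15.3 V
  V3 = 7.05·(cos(-30.0°) + j·sin(-30.0°)) = 6.105 - j3.525 V
  V4 = 23.9·(cos(77.2°) + j·sin(77.2°)) = 5.295 + j23.31 V
Step 2 — Sum components: V_total = -78 + j50.57 V.
Step 3 — Convert to polar: |V_total| = 92.96 V, ∠V_total = 147.0°.

V_total = 92.96∠147.0° V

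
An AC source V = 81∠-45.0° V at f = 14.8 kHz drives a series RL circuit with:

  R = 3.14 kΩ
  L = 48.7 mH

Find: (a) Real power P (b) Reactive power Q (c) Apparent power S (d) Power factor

Step 1 — Angular frequency: ω = 2π·f = 2π·1.48e+04 = 9.299e+04 rad/s.
Step 2 — Component impedances:
  R: Z = R = 3140 Ω
  L: Z = jωL = j·9.299e+04·0.0487 = 0 + j4529 Ω
Step 3 — Series combination: Z_total = R + L = 3140 + j4529 Ω = 5511∠55.3° Ω.
Step 4 — Source phasor: V = 81∠-45.0° V = 57.28 - j57.28 V.
Step 5 — Current: I = V / Z = -0.002619 - j0.01446 A = 0.0147∠-100.3° A.
Step 6 — Complex power: S = V·I* = 0.6784 + j0.9784 VA.
Step 7 — Real power: P = Re(S) = 0.6784 W.
Step 8 — Reactive power: Q = Im(S) = 0.9784 VAR.
Step 9 — Apparent power: |S| = 1.191 VA.
Step 10 — Power factor: PF = P/|S| = 0.5698 (lagging).

(a) P = 0.6784 W  (b) Q = 0.9784 VAR  (c) S = 1.191 VA  (d) PF = 0.5698 (lagging)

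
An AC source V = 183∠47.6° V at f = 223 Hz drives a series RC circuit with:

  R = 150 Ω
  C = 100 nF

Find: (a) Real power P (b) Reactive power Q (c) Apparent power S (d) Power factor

Step 1 — Angular frequency: ω = 2π·f = 2π·223 = 1401 rad/s.
Step 2 — Component impedances:
  R: Z = R = 150 Ω
  C: Z = 1/(jωC) = -j/(ω·C) = 0 - j7137 Ω
Step 3 — Series combination: Z_total = R + C = 150 - j7137 Ω = 7139∠-88.8° Ω.
Step 4 — Source phasor: V = 183∠47.6° V = 123.4 + j135.1 V.
Step 5 — Current: I = V / Z = -0.01856 + j0.01768 A = 0.02564∠136.4° A.
Step 6 — Complex power: S = V·I* = 0.09858 - j4.69 VA.
Step 7 — Real power: P = Re(S) = 0.09858 W.
Step 8 — Reactive power: Q = Im(S) = -4.69 VAR.
Step 9 — Apparent power: |S| = 4.691 VA.
Step 10 — Power factor: PF = P/|S| = 0.02101 (leading).

(a) P = 0.09858 W  (b) Q = -4.69 VAR  (c) S = 4.691 VA  (d) PF = 0.02101 (leading)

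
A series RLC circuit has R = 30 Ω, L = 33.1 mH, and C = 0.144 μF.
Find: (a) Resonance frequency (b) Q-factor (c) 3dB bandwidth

Step 1 — Resonance condition Im(Z)=0 gives ω₀ = 1/√(LC).
Step 2 — ω₀ = 1/√(0.0331·1.44e-07) = 1.448e+04 rad/s.
Step 3 — f₀ = ω₀/(2π) = 2305 Hz.
Step 4 — Series Q: Q = ω₀L/R = 1.448e+04·0.0331/30 = 15.98.
Step 5 — 3dB bandwidth: Δω = ω₀/Q = 906.3 rad/s; BW = Δω/(2π) = 144.2 Hz.

(a) f₀ = 2305 Hz  (b) Q = 15.98  (c) BW = 144.2 Hz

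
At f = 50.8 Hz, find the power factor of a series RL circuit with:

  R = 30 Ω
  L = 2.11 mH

Step 1 — Angular frequency: ω = 2π·f = 2π·50.8 = 319.2 rad/s.
Step 2 — Component impedances:
  R: Z = R = 30 Ω
  L: Z = jωL = j·319.2·0.00211 = 0 + j0.6735 Ω
Step 3 — Series combination: Z_total = R + L = 30 + j0.6735 Ω = 30.01∠1.3° Ω.
Step 4 — Power factor: PF = cos(φ) = Re(Z)/|Z| = 30/30.01 = 0.9997.
Step 5 — Type: Im(Z) = 0.6735 ⇒ lagging (phase φ = 1.3°).

PF = 0.9997 (lagging, φ = 1.3°)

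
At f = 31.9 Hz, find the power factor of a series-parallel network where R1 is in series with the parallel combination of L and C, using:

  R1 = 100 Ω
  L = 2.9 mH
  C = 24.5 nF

Step 1 — Angular frequency: ω = 2π·f = 2π·31.9 = 200.4 rad/s.
Step 2 — Component impedances:
  R1: Z = R = 100 Ω
  L: Z = jωL = j·200.4·0.0029 = 0 + j0.5813 Ω
  C: Z = 1/(jωC) = -j/(ω·C) = 0 - j2.036e+05 Ω
Step 3 — Parallel branch: L || C = 1/(1/L + 1/C) = 0 + j0.5813 Ω.
Step 4 — Series with R1: Z_total = R1 + (L || C) = 100 + j0.5813 Ω = 100∠0.3° Ω.
Step 5 — Power factor: PF = cos(φ) = Re(Z)/|Z| = 100/100 = 1.
Step 6 — Type: Im(Z) = 0.5813 ⇒ lagging (phase φ = 0.3°).

PF = 1 (lagging, φ = 0.3°)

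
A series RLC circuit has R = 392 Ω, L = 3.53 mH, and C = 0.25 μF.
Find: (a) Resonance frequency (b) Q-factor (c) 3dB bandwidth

Step 1 — Resonance condition Im(Z)=0 gives ω₀ = 1/√(LC).
Step 2 — ω₀ = 1/√(0.00353·2.5e-07) = 3.366e+04 rad/s.
Step 3 — f₀ = ω₀/(2π) = 5358 Hz.
Step 4 — Series Q: Q = ω₀L/R = 3.366e+04·0.00353/392 = 0.3031.
Step 5 — 3dB bandwidth: Δω = ω₀/Q = 1.11e+05 rad/s; BW = Δω/(2π) = 1.767e+04 Hz.

(a) f₀ = 5358 Hz  (b) Q = 0.3031  (c) BW = 1.767e+04 Hz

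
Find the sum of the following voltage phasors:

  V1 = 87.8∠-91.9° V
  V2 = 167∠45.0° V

Step 1 — Convert each phasor to rectangular form:
  V1 = 87.8·(cos(-91.9°) + j·sin(-91.9°)) = -2.911 - j87.75 V
  V2 = 167·(cos(45.0°) + j·sin(45.0°)) = 118.1 + j118.1 V
Step 2 — Sum components: V_total = 115.2 + j30.34 V.
Step 3 — Convert to polar: |V_total| = 119.1 V, ∠V_total = 14.8°.

V_total = 119.1∠14.8° V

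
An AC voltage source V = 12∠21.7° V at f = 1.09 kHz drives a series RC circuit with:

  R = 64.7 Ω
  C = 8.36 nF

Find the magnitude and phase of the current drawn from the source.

Step 1 — Angular frequency: ω = 2π·f = 2π·1090 = 6849 rad/s.
Step 2 — Component impedances:
  R: Z = R = 64.7 Ω
  C: Z = 1/(jωC) = -j/(ω·C) = 0 - j1.747e+04 Ω
Step 3 — Series combination: Z_total = R + C = 64.7 - j1.747e+04 Ω = 1.747e+04∠-89.8° Ω.
Step 4 — Source phasor: V = 12∠21.7° V = 11.15 + j4.437 V.
Step 5 — Ohm's law: I = V / Z_total = (11.15 + j4.437) / (64.7 - j1.747e+04) = -0.0002517 + j0.0006393 A.
Step 6 — Convert to polar: |I| = 0.0006871 A, ∠I = 111.5°.

I = 0.0006871∠111.5° A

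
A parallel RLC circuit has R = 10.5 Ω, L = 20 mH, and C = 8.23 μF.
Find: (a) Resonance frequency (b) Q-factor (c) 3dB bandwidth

Step 1 — Resonance: ω₀ = 1/√(LC) = 1/√(0.02·8.23e-06) = 2465 rad/s.
Step 2 — f₀ = ω₀/(2π) = 392.3 Hz.
Step 3 — Parallel Q: Q = R/(ω₀L) = 10.5/(2465·0.02) = 0.213.
Step 4 — Bandwidth: Δω = ω₀/Q = 1.157e+04 rad/s; BW = Δω/(2π) = 1842 Hz.

(a) f₀ = 392.3 Hz  (b) Q = 0.213  (c) BW = 1842 Hz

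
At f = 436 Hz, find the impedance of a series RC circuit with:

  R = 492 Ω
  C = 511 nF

Step 1 — Angular frequency: ω = 2π·f = 2π·436 = 2739 rad/s.
Step 2 — Component impedances:
  R: Z = R = 492 Ω
  C: Z = 1/(jωC) = -j/(ω·C) = 0 - j714.4 Ω
Step 3 — Series combination: Z_total = R + C = 492 - j714.4 Ω = 867.4∠-55.4° Ω.

Z = 492 - j714.4 Ω = 867.4∠-55.4° Ω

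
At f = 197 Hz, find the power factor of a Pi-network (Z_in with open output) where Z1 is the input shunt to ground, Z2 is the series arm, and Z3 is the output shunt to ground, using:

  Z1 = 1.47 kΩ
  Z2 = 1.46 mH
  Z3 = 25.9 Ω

Step 1 — Angular frequency: ω = 2π·f = 2π·197 = 1238 rad/s.
Step 2 — Component impedances:
  Z1: Z = R = 1470 Ω
  Z2: Z = jωL = j·1238·0.00146 = 0 + j1.807 Ω
  Z3: Z = R = 25.9 Ω
Step 3 — With open output, the series arm Z2 and the output shunt Z3 appear in series to ground: Z2 + Z3 = 25.9 + j1.807 Ω.
Step 4 — Parallel with input shunt Z1: Z_in = Z1 || (Z2 + Z3) = 25.45 + j1.745 Ω = 25.51∠3.9° Ω.
Step 5 — Power factor: PF = cos(φ) = Re(Z)/|Z| = 25.454/25.513 = 0.9977.
Step 6 — Type: Im(Z) = 1.745 ⇒ lagging (phase φ = 3.9°).

PF = 0.9977 (lagging, φ = 3.9°)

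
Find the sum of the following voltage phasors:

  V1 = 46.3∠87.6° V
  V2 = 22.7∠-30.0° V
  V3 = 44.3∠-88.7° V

Step 1 — Convert each phasor to rectangular form:
  V1 = 46.3·(cos(87.6°) + j·sin(87.6°)) = 1.939 + j46.26 V
  V2 = 22.7·(cos(-30.0°) + j·sin(-30.0°)) = 19.66 - j11.35 V
  V3 = 44.3·(cos(-88.7°) + j·sin(-88.7°)) = 1.005 - j44.29 V
Step 2 — Sum components: V_total = 22.6 - j9.379 V.
Step 3 — Convert to polar: |V_total| = 24.47 V, ∠V_total = -22.5°.

V_total = 24.47∠-22.5° V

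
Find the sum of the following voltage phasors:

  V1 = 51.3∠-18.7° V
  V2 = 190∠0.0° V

Step 1 — Convert each phasor to rectangular form:
  V1 = 51.3·(cos(-18.7°) + j·sin(-18.7°)) = 48.59 - j16.45 V
  V2 = 190·(cos(0.0°) + j·sin(0.0°)) = 190 V
Step 2 — Sum components: V_total = 238.6 - j16.45 V.
Step 3 — Convert to polar: |V_total| = 239.2 V, ∠V_total = -3.9°.

V_total = 239.2∠-3.9° V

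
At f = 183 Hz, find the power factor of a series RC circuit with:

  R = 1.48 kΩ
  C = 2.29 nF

Step 1 — Angular frequency: ω = 2π·f = 2π·183 = 1150 rad/s.
Step 2 — Component impedances:
  R: Z = R = 1480 Ω
  C: Z = 1/(jωC) = -j/(ω·C) = 0 - j3.798e+05 Ω
Step 3 — Series combination: Z_total = R + C = 1480 - j3.798e+05 Ω = 3.798e+05∠-89.8° Ω.
Step 4 — Power factor: PF = cos(φ) = Re(Z)/|Z| = 1480/3.798e+05 = 0.003897.
Step 5 — Type: Im(Z) = -3.798e+05 ⇒ leading (phase φ = -89.8°).

PF = 0.003897 (leading, φ = -89.8°)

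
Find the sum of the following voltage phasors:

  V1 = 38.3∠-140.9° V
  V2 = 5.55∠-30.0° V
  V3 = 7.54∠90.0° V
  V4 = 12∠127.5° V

Step 1 — Convert each phasor to rectangular form:
  V1 = 38.3·(cos(-140.9°) + j·sin(-140.9°)) = -29.72 - j24.15 V
  V2 = 5.55·(cos(-30.0°) + j·sin(-30.0°)) = 4.806 - j2.775 V
  V3 = 7.54·(cos(90.0°) + j·sin(90.0°)) = 0 + j7.54 V
  V4 = 12·(cos(127.5°) + j·sin(127.5°)) = -7.305 + j9.52 V
Step 2 — Sum components: V_total = -32.22 - j9.87 V.
Step 3 — Convert to polar: |V_total| = 33.7 V, ∠V_total = -163.0°.

V_total = 33.7∠-163.0° V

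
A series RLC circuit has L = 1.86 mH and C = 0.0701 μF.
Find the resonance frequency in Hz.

Step 1 — Resonance condition Im(Z)=0 gives ω₀ = 1/√(LC).
Step 2 — ω₀ = 1/√(0.00186·7.01e-08) = 8.758e+04 rad/s.
Step 3 — f₀ = ω₀/(2π) = 1.394e+04 Hz.

f₀ = 1.394e+04 Hz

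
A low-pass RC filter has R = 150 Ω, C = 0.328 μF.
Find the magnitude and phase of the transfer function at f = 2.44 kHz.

Step 1 — Angular frequency: ω = 2π·2440 = 1.533e+04 rad/s.
Step 2 — Transfer function: H(jω) = 1/(1 + jωRC).
Step 3 — Denominator: 1 + jωRC = 1 + j·1.533e+04·150·3.28e-07 = 1 + j0.7543.
Step 4 — H = 0.6374 - j0.4808.
Step 5 — Magnitude: |H| = 0.7984 (-2.0 dB); phase: φ = -37.0°.

|H| = 0.7984 (-2.0 dB), φ = -37.0°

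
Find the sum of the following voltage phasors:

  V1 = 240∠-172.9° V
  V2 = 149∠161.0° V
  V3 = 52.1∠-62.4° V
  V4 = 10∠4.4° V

Step 1 — Convert each phasor to rectangular form:
  V1 = 240·(cos(-172.9°) + j·sin(-172.9°)) = -238.2 - j29.66 V
  V2 = 149·(cos(161.0°) + j·sin(161.0°)) = -140.9 + j48.51 V
  V3 = 52.1·(cos(-62.4°) + j·sin(-62.4°)) = 24.14 - j46.17 V
  V4 = 10·(cos(4.4°) + j·sin(4.4°)) = 9.971 + j0.7672 V
Step 2 — Sum components: V_total = -344.9 - j26.56 V.
Step 3 — Convert to polar: |V_total| = 346 V, ∠V_total = -175.6°.

V_total = 346∠-175.6° V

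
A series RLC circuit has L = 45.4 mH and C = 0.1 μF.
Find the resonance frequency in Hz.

Step 1 — Resonance condition Im(Z)=0 gives ω₀ = 1/√(LC).
Step 2 — ω₀ = 1/√(0.0454·1e-07) = 1.484e+04 rad/s.
Step 3 — f₀ = ω₀/(2π) = 2362 Hz.

f₀ = 2362 Hz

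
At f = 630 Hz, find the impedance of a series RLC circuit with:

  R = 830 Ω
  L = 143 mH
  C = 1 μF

Step 1 — Angular frequency: ω = 2π·f = 2π·630 = 3958 rad/s.
Step 2 — Component impedances:
  R: Z = R = 830 Ω
  L: Z = jωL = j·3958·0.143 = 0 + j566.1 Ω
  C: Z = 1/(jωC) = -j/(ω·C) = 0 - j252.6 Ω
Step 3 — Series combination: Z_total = R + L + C = 830 + j313.4 Ω = 887.2∠20.7° Ω.

Z = 830 + j313.4 Ω = 887.2∠20.7° Ω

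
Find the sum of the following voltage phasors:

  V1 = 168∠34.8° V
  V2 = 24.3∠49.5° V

Step 1 — Convert each phasor to rectangular form:
  V1 = 168·(cos(34.8°) + j·sin(34.8°)) = 138 + j95.88 V
  V2 = 24.3·(cos(49.5°) + j·sin(49.5°)) = 15.78 + j18.48 V
Step 2 — Sum components: V_total = 153.7 + j114.4 V.
Step 3 — Convert to polar: |V_total| = 191.6 V, ∠V_total = 36.6°.

V_total = 191.6∠36.6° V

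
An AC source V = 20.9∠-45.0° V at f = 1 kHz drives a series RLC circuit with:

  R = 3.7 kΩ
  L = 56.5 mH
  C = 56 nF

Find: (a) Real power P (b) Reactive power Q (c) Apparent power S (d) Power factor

Step 1 — Angular frequency: ω = 2π·f = 2π·1000 = 6283 rad/s.
Step 2 — Component impedances:
  R: Z = R = 3700 Ω
  L: Z = jωL = j·6283·0.0565 = 0 + j355 Ω
  C: Z = 1/(jωC) = -j/(ω·C) = 0 - j2842 Ω
Step 3 — Series combination: Z_total = R + L + C = 3700 - j2487 Ω = 4458∠-33.9° Ω.
Step 4 — Source phasor: V = 20.9∠-45.0° V = 14.78 - j14.78 V.
Step 5 — Current: I = V / Z = 0.0046 - j0.0009019 A = 0.004688∠-11.1° A.
Step 6 — Complex power: S = V·I* = 0.08132 - j0.05466 VA.
Step 7 — Real power: P = Re(S) = 0.08132 W.
Step 8 — Reactive power: Q = Im(S) = -0.05466 VAR.
Step 9 — Apparent power: |S| = 0.09798 VA.
Step 10 — Power factor: PF = P/|S| = 0.8299 (leading).

(a) P = 0.08132 W  (b) Q = -0.05466 VAR  (c) S = 0.09798 VA  (d) PF = 0.8299 (leading)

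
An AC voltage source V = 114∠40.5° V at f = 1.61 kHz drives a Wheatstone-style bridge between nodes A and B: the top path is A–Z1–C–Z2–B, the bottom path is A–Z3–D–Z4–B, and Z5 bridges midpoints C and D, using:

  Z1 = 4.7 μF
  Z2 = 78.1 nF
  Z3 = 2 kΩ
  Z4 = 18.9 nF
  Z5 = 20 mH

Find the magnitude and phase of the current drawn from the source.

Step 1 — Angular frequency: ω = 2π·f = 2π·1610 = 1.012e+04 rad/s.
Step 2 — Component impedances:
  Z1: Z = 1/(jωC) = -j/(ω·C) = 0 - j21.03 Ω
  Z2: Z = 1/(jωC) = -j/(ω·C) = 0 - j1266 Ω
  Z3: Z = R = 2000 Ω
  Z4: Z = 1/(jωC) = -j/(ω·C) = 0 - j5230 Ω
  Z5: Z = jωL = j·1.012e+04·0.02 = 0 + j202.3 Ω
Step 3 — Bridge requires nodal analysis (the Z5 bridge couples midpoints C and D, so the two paths cannot be reduced to a simple series/parallel combination). Setting node B to ground and injecting 1 A at node A, the 3-node admittance system at A, C, D solves to V_A = Z_AB = 0.1915 - j1032 Ω = 1032∠-90.0° Ω.
Step 4 — Source phasor: V = 114∠40.5° V = 86.69 + j74.04 V.
Step 5 — Ohm's law: I = V / Z_total = (86.69 + j74.04) / (0.1915 - j1032) = -0.07171 + j0.08399 A.
Step 6 — Convert to polar: |I| = 0.1104 A, ∠I = 130.5°.

I = 0.1104∠130.5° A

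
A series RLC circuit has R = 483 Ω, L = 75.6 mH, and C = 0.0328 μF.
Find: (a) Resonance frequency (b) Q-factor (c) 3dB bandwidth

Step 1 — Resonance: ω₀ = 1/√(LC) = 1/√(0.0756·3.28e-08) = 2.008e+04 rad/s.
Step 2 — f₀ = ω₀/(2π) = 3196 Hz.
Step 3 — Series Q: Q = ω₀L/R = 2.008e+04·0.0756/483 = 3.143.
Step 4 — Bandwidth: Δω = ω₀/Q = 6389 rad/s; BW = Δω/(2π) = 1017 Hz.

(a) f₀ = 3196 Hz  (b) Q = 3.143  (c) BW = 1017 Hz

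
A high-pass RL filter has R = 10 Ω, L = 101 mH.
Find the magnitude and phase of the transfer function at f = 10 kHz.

Step 1 — Angular frequency: ω = 2π·1e+04 = 6.283e+04 rad/s.
Step 2 — Transfer function: H(jω) = jωL/(R + jωL).
Step 3 — Numerator jωL = j·6346; denominator R + jωL = 10 + j6346.
Step 4 — H = 1 + j0.001576.
Step 5 — Magnitude: |H| = 1 (-0.0 dB); phase: φ = 0.1°.

|H| = 1 (-0.0 dB), φ = 0.1°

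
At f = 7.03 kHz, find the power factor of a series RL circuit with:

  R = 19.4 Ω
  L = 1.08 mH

Step 1 — Angular frequency: ω = 2π·f = 2π·7030 = 4.417e+04 rad/s.
Step 2 — Component impedances:
  R: Z = R = 19.4 Ω
  L: Z = jωL = j·4.417e+04·0.00108 = 0 + j47.7 Ω
Step 3 — Series combination: Z_total = R + L = 19.4 + j47.7 Ω = 51.5∠67.9° Ω.
Step 4 — Power factor: PF = cos(φ) = Re(Z)/|Z| = 19.4/51.5 = 0.3767.
Step 5 — Type: Im(Z) = 47.7 ⇒ lagging (phase φ = 67.9°).

PF = 0.3767 (lagging, φ = 67.9°)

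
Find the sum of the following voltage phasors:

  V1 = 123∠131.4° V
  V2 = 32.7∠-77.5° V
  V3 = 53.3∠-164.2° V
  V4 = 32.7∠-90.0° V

Step 1 — Convert each phasor to rectangular form:
  V1 = 123·(cos(131.4°) + j·sin(131.4°)) = -81.34 + j92.26 V
  V2 = 32.7·(cos(-77.5°) + j·sin(-77.5°)) = 7.078 - j31.92 V
  V3 = 53.3·(cos(-164.2°) + j·sin(-164.2°)) = -51.29 - j14.51 V
  V4 = 32.7·(cos(-90.0°) + j·sin(-90.0°)) = 0 - j32.7 V
Step 2 — Sum components: V_total = -125.6 + j13.13 V.
Step 3 — Convert to polar: |V_total| = 126.2 V, ∠V_total = 174.0°.

V_total = 126.2∠174.0° V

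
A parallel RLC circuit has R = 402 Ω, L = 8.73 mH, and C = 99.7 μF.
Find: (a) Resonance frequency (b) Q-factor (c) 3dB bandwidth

Step 1 — Resonance: ω₀ = 1/√(LC) = 1/√(0.00873·9.97e-05) = 1072 rad/s.
Step 2 — f₀ = ω₀/(2π) = 170.6 Hz.
Step 3 — Parallel Q: Q = R/(ω₀L) = 402/(1072·0.00873) = 42.96.
Step 4 — Bandwidth: Δω = ω₀/Q = 24.95 rad/s; BW = Δω/(2π) = 3.971 Hz.

(a) f₀ = 170.6 Hz  (b) Q = 42.96  (c) BW = 3.971 Hz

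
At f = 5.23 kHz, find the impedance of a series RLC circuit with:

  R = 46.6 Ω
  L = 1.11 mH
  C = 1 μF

Step 1 — Angular frequency: ω = 2π·f = 2π·5230 = 3.286e+04 rad/s.
Step 2 — Component impedances:
  R: Z = R = 46.6 Ω
  L: Z = jωL = j·3.286e+04·0.00111 = 0 + j36.48 Ω
  C: Z = 1/(jωC) = -j/(ω·C) = 0 - j30.43 Ω
Step 3 — Series combination: Z_total = R + L + C = 46.6 + j6.045 Ω = 46.99∠7.4° Ω.

Z = 46.6 + j6.045 Ω = 46.99∠7.4° Ω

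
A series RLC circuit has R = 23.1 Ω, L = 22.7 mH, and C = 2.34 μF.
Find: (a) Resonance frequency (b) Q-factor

Step 1 — Resonance condition Im(Z)=0 gives ω₀ = 1/√(LC).
Step 2 — ω₀ = 1/√(0.0227·2.34e-06) = 4339 rad/s.
Step 3 — f₀ = ω₀/(2π) = 690.6 Hz.
Step 4 — Series Q: Q = ω₀L/R = 4339·0.0227/23.1 = 4.264.

(a) f₀ = 690.6 Hz  (b) Q = 4.264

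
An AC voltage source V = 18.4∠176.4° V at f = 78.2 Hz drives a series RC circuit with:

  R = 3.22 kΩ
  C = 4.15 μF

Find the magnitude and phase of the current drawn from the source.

Step 1 — Angular frequency: ω = 2π·f = 2π·78.2 = 491.3 rad/s.
Step 2 — Component impedances:
  R: Z = R = 3220 Ω
  C: Z = 1/(jωC) = -j/(ω·C) = 0 - j490.4 Ω
Step 3 — Series combination: Z_total = R + C = 3220 - j490.4 Ω = 3257∠-8.7° Ω.
Step 4 — Source phasor: V = 18.4∠176.4° V = -18.36 + j1.155 V.
Step 5 — Ohm's law: I = V / Z_total = (-18.36 + j1.155) / (3220 - j490.4) = -0.005627 - j0.0004982 A.
Step 6 — Convert to polar: |I| = 0.005649 A, ∠I = -174.9°.

I = 0.005649∠-174.9° A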